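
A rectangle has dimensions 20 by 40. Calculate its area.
Area = length * width
Area = 20 * 40
Area = 800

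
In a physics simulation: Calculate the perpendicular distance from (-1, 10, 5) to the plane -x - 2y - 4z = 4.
d = |(-1)(-1) + (-2)(10) + (-4)(5) - (4)| / √((-1)² + (-2)² + (-4)²) = 43/√21 = 9.383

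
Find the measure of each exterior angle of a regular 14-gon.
Exterior angle of a regular n-gon = 360/n
Exterior angle = 360/14
Exterior angle = 25.71 degrees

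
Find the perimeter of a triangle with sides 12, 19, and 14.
Perimeter = sum of all sides
Perimeter = 12 + 19 + 14
Perimeter = 45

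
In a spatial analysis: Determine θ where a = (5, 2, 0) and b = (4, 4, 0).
a·b = 28, |a|² = 29, |b|² = 32
cos θ = 28/√928 ≈ 0.9191
θ ≈ 23.2°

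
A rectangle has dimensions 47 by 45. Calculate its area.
Area = length * width
Area = 47 * 45
Area = 2115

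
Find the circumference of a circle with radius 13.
Circumference = 2 * pi * r
Circumference = 2 * pi * 13
Circumference = 81.68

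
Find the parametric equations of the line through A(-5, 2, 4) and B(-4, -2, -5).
Direction vector d = B - A = (1, -4, -9)
x = -5 + t, y = 2 - 4t, z = 4 - 9t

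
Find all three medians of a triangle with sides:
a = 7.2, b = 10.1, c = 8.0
Using m_x = ½√(2y² + 2z² - x²):
m_a = ½√(2·10.1² + 2·8.0² - 7.2²) = ½√280.18 = 8.369
m_b = ½√(2·7.2² + 2·8.0² - 10.1²) = ½√129.67 = 5.694
m_c = ½√(2·7.2² + 2·10.1² - 8.0²) = ½√243.7 = 7.805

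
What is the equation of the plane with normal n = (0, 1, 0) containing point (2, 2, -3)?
d = n·P = (0)(2) + (1)(2) + (0)(-3) = 2
Plane: y = 2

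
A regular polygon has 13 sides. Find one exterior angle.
Exterior angle of a regular n-gon = 360/n
Exterior angle = 360/13
Exterior angle = 27.69 degrees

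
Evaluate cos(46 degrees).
cos(46 degrees) = 0.6947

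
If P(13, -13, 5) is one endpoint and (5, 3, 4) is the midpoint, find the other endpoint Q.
Q = (2×5 - 13, 2×3 - (-13), 2×4 - 5) = (-3, 19, 3)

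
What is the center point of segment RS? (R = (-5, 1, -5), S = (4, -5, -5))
Midpoint = ((-5+4)/2, (1-5)/2, (-5-5)/2) = (-0.5, -2, -5)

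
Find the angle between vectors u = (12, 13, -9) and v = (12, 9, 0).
u·v = 261, |u|² = 394, |v|² = 225
cos θ = 261/√88650 ≈ 0.8766
θ ≈ 28.77°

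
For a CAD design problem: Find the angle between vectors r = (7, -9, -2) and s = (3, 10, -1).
r·s = -67, |r|² = 134, |s|² = 110
cos θ = -67/√14740 ≈ -0.5519
θ ≈ 123.5°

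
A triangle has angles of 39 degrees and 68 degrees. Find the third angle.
Sum of angles in a triangle = 180 degrees
Third angle = 180 - 39 - 68
Third angle = 73 degrees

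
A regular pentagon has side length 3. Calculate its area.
For a regular 5-gon with side length s = 3:
Apothem a = s / (2*tan(pi/5)) = 3 / (2*tan(pi/5)) ≈ 2.0646
Perimeter P = 5 * 3 = 15
Area = (1/2) * P * a = (1/2) * 15 * 2.0646 = 15.48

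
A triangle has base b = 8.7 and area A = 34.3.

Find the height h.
A = ½bh  →  h = 2A/b
h = 2·34.3/8.7 = 7.885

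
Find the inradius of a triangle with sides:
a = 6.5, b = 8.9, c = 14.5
s = (a+b+c)/2 = (6.5+8.9+14.5)/2 = 14.95
Area = √(s(s-a)(s-b)(s-c)) = √(14.95·8.45·6.05·0.45) = 18.5453
r = Area/s = 18.5453/14.95 = 1.24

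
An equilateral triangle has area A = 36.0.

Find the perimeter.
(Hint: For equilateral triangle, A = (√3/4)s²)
A = (√3/4)s²  →  s² = 4A/√3 = 4·36.0/√3 = 83.1384
s = 9.11803
Perimeter = 3s = 27.35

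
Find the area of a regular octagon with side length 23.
For a regular 8-gon with side length s = 23:
Apothem a = s / (2*tan(pi/8)) = 23 / (2*tan(pi/8)) ≈ 27.7635
Perimeter P = 8 * 23 = 184
Area = (1/2) * P * a = (1/2) * 184 * 27.7635 = 2554.24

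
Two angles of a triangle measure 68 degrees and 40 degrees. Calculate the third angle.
Sum of angles in a triangle = 180 degrees
Third angle = 180 - 68 - 40
Third angle = 72 degrees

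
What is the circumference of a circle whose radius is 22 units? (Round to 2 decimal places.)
Circumference = 2 * pi * r
Circumference = 2 * pi * 22
Circumference = 138.23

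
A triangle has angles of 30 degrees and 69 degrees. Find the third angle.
Sum of angles in a triangle = 180 degrees
Third angle = 180 - 30 - 69
Third angle = 81 degrees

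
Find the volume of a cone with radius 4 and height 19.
Volume = (1/3) * pi * r² * h
Volume = (1/3) * pi * 4² * 19
Volume = (1/3) * pi * 16 * 19
Volume = (1/3) * pi * 304
Volume = 318.35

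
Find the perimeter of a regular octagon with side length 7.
Perimeter = number of sides * side length
Perimeter = 8 * 7
Perimeter = 56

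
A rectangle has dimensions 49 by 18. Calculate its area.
Area = length * width
Area = 49 * 18
Area = 882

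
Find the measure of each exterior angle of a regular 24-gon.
Exterior angle of a regular n-gon = 360/n
Exterior angle = 360/24
Exterior angle = 15 degrees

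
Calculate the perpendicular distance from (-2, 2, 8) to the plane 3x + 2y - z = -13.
d = |3(-2) + 2(2) + (-1)(8) - (-13)| / √(3² + 2² + (-1)²) = 3/√14 = 0.8018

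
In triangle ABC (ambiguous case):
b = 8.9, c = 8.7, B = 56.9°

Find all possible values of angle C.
sin(C)/c = sin(B)/b  →  sin(C) = c·sin(B)/b = 8.7·sin(56.9°)/8.9 = 0.818894
C₁ = arcsin(0.818894) = 54.97°,  C₂ = 180° - C₁ = 125.03°
Check C₂: A = 180° - 56.9° - 125.03° = -1.93° ≤ 0, rejected
C = 54.97° (one solution)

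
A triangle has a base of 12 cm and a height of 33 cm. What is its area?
Area = (1/2) * base * height
Area = (1/2) * 12 * 33
Area = 198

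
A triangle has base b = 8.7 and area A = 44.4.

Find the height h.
A = ½bh  →  h = 2A/b
h = 2·44.4/8.7 = 10.21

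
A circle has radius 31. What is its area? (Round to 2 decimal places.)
Area = pi * r²
Area = pi * 31²
Area = pi * 961
Area = 3019.07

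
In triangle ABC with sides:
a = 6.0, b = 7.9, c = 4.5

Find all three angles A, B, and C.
By the law of cosines:
cos(A) = (b² + c² - a²)/(2bc) = 0.656259  →  A = 48.98°
cos(B) = (a² + c² - b²)/(2ac) = -0.114074  →  B = 96.55°
cos(C) = (a² + b² - c²)/(2ab) = 0.824473  →  C = 34.46°
Check: A + B + C = 180.0° ✓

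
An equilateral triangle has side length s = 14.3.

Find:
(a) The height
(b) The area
(a) Height h = s·√3/2 = 14.3·√3/2 = 12.38
(b) Area = (√3/4)·s² = (√3/4)·14.3² = (√3/4)·204.49 = 88.55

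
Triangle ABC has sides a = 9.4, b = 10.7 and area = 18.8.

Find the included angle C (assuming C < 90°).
Area = ½ab·sin(C)  →  sin(C) = 2·Area/(ab)
sin(C) = 2·18.8/(9.4·10.7) = 0.373832
C = arcsin(0.373832) = 21.95°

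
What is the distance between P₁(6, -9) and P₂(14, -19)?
Using the distance formula: d = sqrt((x₂-x₁)² + (y₂-y₁)²)
dx = 14 - 6 = 8
dy = (-19) - (-9) = -10
d = sqrt(8² + (-10)²) = sqrt(64 + 100) = sqrt(164) = 12.81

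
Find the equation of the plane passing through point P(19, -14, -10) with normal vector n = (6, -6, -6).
d = n·P = (6)(19) + (-6)(-14) + (-6)(-10) = 258
Plane: 6x - 6y - 6z = 258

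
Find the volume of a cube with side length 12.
Volume = s³
Volume = 12³
Volume = 1728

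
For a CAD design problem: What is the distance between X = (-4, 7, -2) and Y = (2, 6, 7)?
d = √[(6)² + (-1)² + (9)²] = √118 = 10.86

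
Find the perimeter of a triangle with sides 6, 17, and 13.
Perimeter = sum of all sides
Perimeter = 6 + 17 + 13
Perimeter = 36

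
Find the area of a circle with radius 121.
Area = pi * r²
Area = pi * 121²
Area = pi * 14641
Area = 45996.06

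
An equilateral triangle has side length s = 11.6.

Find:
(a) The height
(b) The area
(a) Height h = s·√3/2 = 11.6·√3/2 = 10.05
(b) Area = (√3/4)·s² = (√3/4)·11.6² = (√3/4)·134.56 = 58.27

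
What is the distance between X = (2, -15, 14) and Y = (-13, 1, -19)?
d = √[(-15)² + (16)² + (-33)²] = √1570 = 39.62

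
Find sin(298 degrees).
sin(298 degrees) = -0.8829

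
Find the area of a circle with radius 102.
Area = pi * r²
Area = pi * 102²
Area = pi * 10404
Area = 32685.13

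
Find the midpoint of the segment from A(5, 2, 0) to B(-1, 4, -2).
Midpoint = ((5-1)/2, (2+4)/2, (0-2)/2) = (2, 3, -1)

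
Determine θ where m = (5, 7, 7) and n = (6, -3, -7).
m·n = -40, |m|² = 123, |n|² = 94
cos θ = -40/√11562 ≈ -0.372
θ ≈ 111.8°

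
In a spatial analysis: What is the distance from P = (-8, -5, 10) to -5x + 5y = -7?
d = |(-5)(-8) + 5(-5) + 0(10) - (-7)| / √((-5)² + 5² + 0²) = 22/√50 = 3.111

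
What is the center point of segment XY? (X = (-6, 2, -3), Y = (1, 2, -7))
Midpoint = ((-6+1)/2, (2+2)/2, (-3-7)/2) = (-2.5, 2, -5)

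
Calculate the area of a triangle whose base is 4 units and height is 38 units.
Area = (1/2) * base * height
Area = (1/2) * 4 * 38
Area = 76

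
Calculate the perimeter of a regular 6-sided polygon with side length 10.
Perimeter = number of sides * side length
Perimeter = 6 * 10
Perimeter = 60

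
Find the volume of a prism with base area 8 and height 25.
Volume = base area * height
Volume = 8 * 25
Volume = 200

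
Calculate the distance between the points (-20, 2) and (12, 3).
Using the distance formula: d = sqrt((x₂-x₁)² + (y₂-y₁)²)
dx = 12 - (-20) = 32
dy = 3 - 2 = 1
d = sqrt(32² + 1²) = sqrt(1024 + 1) = sqrt(1025) = 32.02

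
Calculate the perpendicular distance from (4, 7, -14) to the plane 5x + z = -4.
d = |5(4) + 0(7) + 1(-14) - (-4)| / √(5² + 0² + 1²) = 10/√26 = 1.961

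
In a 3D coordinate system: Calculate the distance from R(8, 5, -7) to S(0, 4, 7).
d = √[(-8)² + (-1)² + (14)²] = √261 = 16.16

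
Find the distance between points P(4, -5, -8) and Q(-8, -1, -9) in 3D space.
d = √[(-12)² + (4)² + (-1)²] = √161 = 12.69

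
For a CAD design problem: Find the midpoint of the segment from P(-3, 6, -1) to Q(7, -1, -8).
Midpoint = ((-3+7)/2, (6-1)/2, (-1-8)/2) = (2, 2.5, -4.5)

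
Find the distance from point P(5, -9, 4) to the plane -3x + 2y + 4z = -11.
d = |(-3)(5) + 2(-9) + 4(4) - (-11)| / √((-3)² + 2² + 4²) = 6/√29 = 1.114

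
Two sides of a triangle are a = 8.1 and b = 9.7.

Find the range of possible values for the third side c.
By the triangle inequality: |a - b| < c < a + b
|8.1 - 9.7| < c < 8.1 + 9.7
1.6 < c < 17.8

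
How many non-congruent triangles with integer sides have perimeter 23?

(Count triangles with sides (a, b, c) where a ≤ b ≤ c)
With a ≤ b ≤ c and a + b + c = 23, the triangle inequality a + b > c gives c < 23/2, so c ≤ 11.
Iterate a from 1 to ⌊p/3⌋ = 7; for each a, b ranges from a to ⌊(p−a)/2⌋ with c = p − a − b, keeping only c ≥ b.
Triples: (1, 11, 11), (2, 10, 11), (3, 9, 11), …
Count = 14 triangles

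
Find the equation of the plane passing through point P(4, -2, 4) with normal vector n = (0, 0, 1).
d = n·P = (0)(4) + (0)(-2) + (1)(4) = 4
Plane: z = 4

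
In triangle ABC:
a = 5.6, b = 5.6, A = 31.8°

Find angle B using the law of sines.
sin(B)/b = sin(A)/a
sin(B) = b·sin(A)/a = 5.6·sin(31.8°)/5.6 = 0.526956
B = arcsin(0.526956) = 31.8°  (b ≤ a, so B ≤ A and the acute solution is unique)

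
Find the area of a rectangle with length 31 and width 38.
Area = length * width
Area = 31 * 38
Area = 1178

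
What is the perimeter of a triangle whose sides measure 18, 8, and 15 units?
Perimeter = sum of all sides
Perimeter = 18 + 8 + 15
Perimeter = 41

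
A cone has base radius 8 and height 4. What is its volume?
Volume = (1/3) * pi * r² * h
Volume = (1/3) * pi * 8² * 4
Volume = (1/3) * pi * 64 * 4
Volume = (1/3) * pi * 256
Volume = 268.08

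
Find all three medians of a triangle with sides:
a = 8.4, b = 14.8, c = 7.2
Using m_x = ½√(2y² + 2z² - x²):
m_a = ½√(2·14.8² + 2·7.2² - 8.4²) = ½√471.2 = 10.85
m_b = ½√(2·8.4² + 2·7.2² - 14.8²) = ½√25.76 = 2.538
m_c = ½√(2·8.4² + 2·14.8² - 7.2²) = ½√527.36 = 11.48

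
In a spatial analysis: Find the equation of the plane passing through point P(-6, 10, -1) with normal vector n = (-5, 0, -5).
d = n·P = (-5)(-6) + (0)(10) + (-5)(-1) = 35
Plane: -5x - 5z = 35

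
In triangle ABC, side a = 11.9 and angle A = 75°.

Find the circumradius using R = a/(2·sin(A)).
R = a/(2·sin(A)) = 11.9/(2·sin(75°))
R = 11.9/(2·0.965926) = 11.9/1.931852 = 6.16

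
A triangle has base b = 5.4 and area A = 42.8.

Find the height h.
A = ½bh  →  h = 2A/b
h = 2·42.8/5.4 = 15.85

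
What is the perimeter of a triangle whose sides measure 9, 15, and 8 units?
Perimeter = sum of all sides
Perimeter = 9 + 15 + 8
Perimeter = 32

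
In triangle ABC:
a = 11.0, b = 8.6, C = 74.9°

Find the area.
Using A = ½ab·sin(C):
A = ½·11.0·8.6·sin(74.9°) = ½·94.6·0.965473 = 45.67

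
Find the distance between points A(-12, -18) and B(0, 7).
Using the distance formula: d = sqrt((x₂-x₁)² + (y₂-y₁)²)
dx = 0 - (-12) = 12
dy = 7 - (-18) = 25
d = sqrt(12² + 25²) = sqrt(144 + 625) = sqrt(769) = 27.73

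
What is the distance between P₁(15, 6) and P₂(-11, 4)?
Using the distance formula: d = sqrt((x₂-x₁)² + (y₂-y₁)²)
dx = (-11) - 15 = -26
dy = 4 - 6 = -2
d = sqrt((-26)² + (-2)²) = sqrt(676 + 4) = sqrt(680) = 26.08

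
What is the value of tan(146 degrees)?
tan(146 degrees) = -0.6745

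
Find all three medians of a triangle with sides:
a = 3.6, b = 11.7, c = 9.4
Using m_x = ½√(2y² + 2z² - x²):
m_a = ½√(2·11.7² + 2·9.4² - 3.6²) = ½√437.54 = 10.46
m_b = ½√(2·3.6² + 2·9.4² - 11.7²) = ½√65.75 = 4.054
m_c = ½√(2·3.6² + 2·11.7² - 9.4²) = ½√211.34 = 7.269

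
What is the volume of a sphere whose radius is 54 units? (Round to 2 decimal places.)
Volume = (4/3) * pi * r³
Volume = (4/3) * pi * 54³
Volume = (4/3) * pi * 157464
Volume = 659583.66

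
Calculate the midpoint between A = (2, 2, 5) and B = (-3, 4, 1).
Midpoint = ((2-3)/2, (2+4)/2, (5+1)/2) = (-0.5, 3, 3)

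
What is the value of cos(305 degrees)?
cos(305 degrees) = 0.5736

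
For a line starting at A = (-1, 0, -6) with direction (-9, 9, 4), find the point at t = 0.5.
P(0.5) = (-1 + (-9)(0.5), 0 + 9(0.5), -6 + 4(0.5)) = (-5.5, 4.5, -4)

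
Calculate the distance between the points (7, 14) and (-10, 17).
Using the distance formula: d = sqrt((x₂-x₁)² + (y₂-y₁)²)
dx = (-10) - 7 = -17
dy = 17 - 14 = 3
d = sqrt((-17)² + 3²) = sqrt(289 + 9) = sqrt(298) = 17.26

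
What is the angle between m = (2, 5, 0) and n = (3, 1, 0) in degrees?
m·n = 11, |m|² = 29, |n|² = 10
cos θ = 11/√290 ≈ 0.6459
θ ≈ 49.76°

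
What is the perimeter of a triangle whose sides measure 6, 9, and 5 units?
Perimeter = sum of all sides
Perimeter = 6 + 9 + 5
Perimeter = 20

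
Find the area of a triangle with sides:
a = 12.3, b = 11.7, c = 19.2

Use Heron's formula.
s = (a+b+c)/2 = (12.3+11.7+19.2)/2 = 21.6
A = √(s(s-a)(s-b)(s-c)) = √(21.6·9.3·9.9·2.4)
A = √4772.91 = 69.09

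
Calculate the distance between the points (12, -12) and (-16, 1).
Using the distance formula: d = sqrt((x₂-x₁)² + (y₂-y₁)²)
dx = (-16) - 12 = -28
dy = 1 - (-12) = 13
d = sqrt((-28)² + 13²) = sqrt(784 + 169) = sqrt(953) = 30.87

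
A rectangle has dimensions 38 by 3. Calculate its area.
Area = length * width
Area = 38 * 3
Area = 114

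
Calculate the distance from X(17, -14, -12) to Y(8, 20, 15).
d = √[(-9)² + (34)² + (27)²] = √1966 = 44.34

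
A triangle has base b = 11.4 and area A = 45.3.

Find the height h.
A = ½bh  →  h = 2A/b
h = 2·45.3/11.4 = 7.947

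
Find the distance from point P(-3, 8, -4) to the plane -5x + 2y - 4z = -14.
d = |(-5)(-3) + 2(8) + (-4)(-4) - (-14)| / √((-5)² + 2² + (-4)²) = 61/√45 = 9.093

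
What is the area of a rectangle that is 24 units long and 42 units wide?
Area = length * width
Area = 24 * 42
Area = 1008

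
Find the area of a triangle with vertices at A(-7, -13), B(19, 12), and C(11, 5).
Using the coordinate formula: Area = (1/2)|x₁(y₂-y₃) + x₂(y₃-y₁) + x₃(y₁-y₂)|
Area = (1/2)|(-7)(12-5) + 19(5-(-13)) + 11((-13)-12)|
Area = (1/2)|(-7)*7 + 19*18 + 11*(-25)|
Area = (1/2)|(-49) + 342 + (-275)|
Area = (1/2)*18 = 9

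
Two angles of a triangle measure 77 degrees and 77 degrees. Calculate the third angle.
Sum of angles in a triangle = 180 degrees
Third angle = 180 - 77 - 77
Third angle = 26 degrees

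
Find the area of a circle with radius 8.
Area = pi * r²
Area = pi * 8²
Area = pi * 64
Area = 201.06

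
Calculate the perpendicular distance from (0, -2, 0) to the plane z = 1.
d = |0(0) + 0(-2) + 1(0) - (1)| / √(0² + 0² + 1²) = 1/√1 = 1.0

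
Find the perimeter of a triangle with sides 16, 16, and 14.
Perimeter = sum of all sides
Perimeter = 16 + 16 + 14
Perimeter = 46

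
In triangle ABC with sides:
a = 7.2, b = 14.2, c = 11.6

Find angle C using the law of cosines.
cos(C) = (a² + b² - c²)/(2ab)
cos(C) = (7.2² + 14.2² - 11.6²)/(2·7.2·14.2) = 118.92/204.48 = 0.581573
C = arccos(0.581573) = 54.44°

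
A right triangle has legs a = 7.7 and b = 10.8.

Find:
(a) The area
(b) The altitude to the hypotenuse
(a) Area = ½ab = ½·7.7·10.8 = 41.58
(b) Hypotenuse c = √(7.7² + 10.8²) = √175.93 = 13.2639
    Area = ½·c·h_c  →  h_c = 2·Area/c = 2·41.58/13.2639 = 6.27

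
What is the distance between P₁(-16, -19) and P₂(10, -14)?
Using the distance formula: d = sqrt((x₂-x₁)² + (y₂-y₁)²)
dx = 10 - (-16) = 26
dy = (-14) - (-19) = 5
d = sqrt(26² + 5²) = sqrt(676 + 25) = sqrt(701) = 26.48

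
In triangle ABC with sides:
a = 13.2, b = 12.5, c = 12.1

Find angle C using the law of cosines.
cos(C) = (a² + b² - c²)/(2ab)
cos(C) = (13.2² + 12.5² - 12.1²)/(2·13.2·12.5) = 184.08/330 = 0.557818
C = arccos(0.557818) = 56.09°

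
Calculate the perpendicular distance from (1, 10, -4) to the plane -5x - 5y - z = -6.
d = |(-5)(1) + (-5)(10) + (-1)(-4) - (-6)| / √((-5)² + (-5)² + (-1)²) = 45/√51 = 6.301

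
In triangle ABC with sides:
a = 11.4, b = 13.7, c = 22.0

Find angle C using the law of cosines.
cos(C) = (a² + b² - c²)/(2ab)
cos(C) = (11.4² + 13.7² - 22.0²)/(2·11.4·13.7) = -166.35/312.36 = -0.532559
C = arccos(-0.532559) = 122.2°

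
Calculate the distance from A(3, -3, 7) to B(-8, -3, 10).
d = √[(-11)² + (0)² + (3)²] = √130 = 11.4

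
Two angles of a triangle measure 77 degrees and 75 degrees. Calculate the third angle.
Sum of angles in a triangle = 180 degrees
Third angle = 180 - 77 - 75
Third angle = 28 degrees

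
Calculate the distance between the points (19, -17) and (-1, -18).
Using the distance formula: d = sqrt((x₂-x₁)² + (y₂-y₁)²)
dx = (-1) - 19 = -20
dy = (-18) - (-17) = -1
d = sqrt((-20)² + (-1)²) = sqrt(400 + 1) = sqrt(401) = 20.02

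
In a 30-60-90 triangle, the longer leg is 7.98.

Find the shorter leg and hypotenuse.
In a 30-60-90 triangle, sides are in ratio 1 : √3 : 2.
Long leg = short leg·√3  →  short leg = 7.98/√3 = 4.607
Hypotenuse = 2·(short leg) = 2·7.98/√3 = 9.215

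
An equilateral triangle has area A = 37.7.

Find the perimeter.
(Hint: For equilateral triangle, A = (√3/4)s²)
A = (√3/4)s²  →  s² = 4A/√3 = 4·37.7/√3 = 87.0644
s = 9.33083
Perimeter = 3s = 27.99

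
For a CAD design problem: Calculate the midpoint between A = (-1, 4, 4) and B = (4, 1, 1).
Midpoint = ((-1+4)/2, (4+1)/2, (4+1)/2) = (1.5, 2.5, 2.5)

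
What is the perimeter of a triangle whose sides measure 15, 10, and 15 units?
Perimeter = sum of all sides
Perimeter = 15 + 10 + 15
Perimeter = 40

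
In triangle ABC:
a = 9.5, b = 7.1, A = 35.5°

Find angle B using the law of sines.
sin(B)/b = sin(A)/a
sin(B) = b·sin(A)/a = 7.1·sin(35.5°)/9.5 = 0.433999
B = arcsin(0.433999) = 25.72°  (b ≤ a, so B ≤ A and the acute solution is unique)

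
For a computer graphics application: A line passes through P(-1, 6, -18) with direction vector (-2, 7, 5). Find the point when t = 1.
P(1) = (-1 + (-2)(1), 6 + 7(1), -18 + 5(1)) = (-3, 13, -13)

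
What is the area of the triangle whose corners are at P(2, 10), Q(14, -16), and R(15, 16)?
Using the coordinate formula: Area = (1/2)|x₁(y₂-y₃) + x₂(y₃-y₁) + x₃(y₁-y₂)|
Area = (1/2)|2((-16)-16) + 14(16-10) + 15(10-(-16))|
Area = (1/2)|2*(-32) + 14*6 + 15*26|
Area = (1/2)|(-64) + 84 + 390|
Area = (1/2)*410 = 205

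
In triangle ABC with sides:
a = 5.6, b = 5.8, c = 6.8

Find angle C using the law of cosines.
cos(C) = (a² + b² - c²)/(2ab)
cos(C) = (5.6² + 5.8² - 6.8²)/(2·5.6·5.8) = 18.76/64.96 = 0.288793
C = arccos(0.288793) = 73.21°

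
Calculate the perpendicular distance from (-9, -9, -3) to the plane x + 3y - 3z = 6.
d = |1(-9) + 3(-9) + (-3)(-3) - (6)| / √(1² + 3² + (-3)²) = 33/√19 = 7.571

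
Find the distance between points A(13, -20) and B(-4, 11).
Using the distance formula: d = sqrt((x₂-x₁)² + (y₂-y₁)²)
dx = (-4) - 13 = -17
dy = 11 - (-20) = 31
d = sqrt((-17)² + 31²) = sqrt(289 + 961) = sqrt(1250) = 35.36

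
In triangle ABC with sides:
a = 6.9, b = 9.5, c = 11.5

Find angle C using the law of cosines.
cos(C) = (a² + b² - c²)/(2ab)
cos(C) = (6.9² + 9.5² - 11.5²)/(2·6.9·9.5) = 5.61/131.1 = 0.042792
C = arccos(0.042792) = 87.55°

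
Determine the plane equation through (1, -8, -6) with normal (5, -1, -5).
d = n·P = (5)(1) + (-1)(-8) + (-5)(-6) = 43
Plane: 5x - y - 5z = 43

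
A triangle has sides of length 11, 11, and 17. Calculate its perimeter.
Perimeter = sum of all sides
Perimeter = 11 + 11 + 17
Perimeter = 39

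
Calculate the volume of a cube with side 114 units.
Volume = s³
Volume = 114³
Volume = 1481544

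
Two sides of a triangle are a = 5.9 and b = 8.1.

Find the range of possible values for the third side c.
By the triangle inequality: |a - b| < c < a + b
|5.9 - 8.1| < c < 5.9 + 8.1
2.2 < c < 14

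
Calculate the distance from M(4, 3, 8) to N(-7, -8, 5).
d = √[(-11)² + (-11)² + (-3)²] = √251 = 15.84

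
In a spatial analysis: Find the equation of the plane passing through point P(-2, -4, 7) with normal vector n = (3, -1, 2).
d = n·P = (3)(-2) + (-1)(-4) + (2)(7) = 12
Plane: 3x - y + 2z = 12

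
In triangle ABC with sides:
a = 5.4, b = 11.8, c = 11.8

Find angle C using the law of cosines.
cos(C) = (a² + b² - c²)/(2ab)
cos(C) = (5.4² + 11.8² - 11.8²)/(2·5.4·11.8) = 29.16/127.44 = 0.228814
C = arccos(0.228814) = 76.77°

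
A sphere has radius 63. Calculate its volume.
Volume = (4/3) * pi * r³
Volume = (4/3) * pi * 63³
Volume = (4/3) * pi * 250047
Volume = 1047394.42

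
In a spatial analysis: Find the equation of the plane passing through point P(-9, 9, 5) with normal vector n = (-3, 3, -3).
d = n·P = (-3)(-9) + (3)(9) + (-3)(5) = 39
Plane: -3x + 3y - 3z = 39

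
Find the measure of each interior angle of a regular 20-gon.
Interior angle of a regular n-gon = (n-2)*180/n
Interior angle = (20-2)*180/20
Interior angle = 18*180/20
Interior angle = 3240/20
Interior angle = 162 degrees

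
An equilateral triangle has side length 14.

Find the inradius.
For an equilateral triangle, r = s/(2√3) where s is the side.
r = 14/(2√3) = 14/3.464102 = 4.041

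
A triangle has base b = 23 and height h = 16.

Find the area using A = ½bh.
A = ½·23·16 = 184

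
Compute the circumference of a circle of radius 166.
Circumference = 2 * pi * r
Circumference = 2 * pi * 166
Circumference = 1043.01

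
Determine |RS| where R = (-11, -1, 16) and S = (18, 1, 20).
d = √[(29)² + (2)² + (4)²] = √861 = 29.34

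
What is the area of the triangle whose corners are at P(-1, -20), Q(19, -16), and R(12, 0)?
Using the coordinate formula: Area = (1/2)|x₁(y₂-y₃) + x₂(y₃-y₁) + x₃(y₁-y₂)|
Area = (1/2)|(-1)((-16)-0) + 19(0-(-20)) + 12((-20)-(-16))|
Area = (1/2)|(-1)*(-16) + 19*20 + 12*(-4)|
Area = (1/2)|16 + 380 + (-48)|
Area = (1/2)*348 = 174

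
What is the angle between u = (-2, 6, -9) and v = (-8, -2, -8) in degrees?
u·v = 76, |u|² = 121, |v|² = 132
cos θ = 76/√15972 ≈ 0.6014
θ ≈ 53.03°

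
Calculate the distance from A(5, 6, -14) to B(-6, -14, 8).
d = √[(-11)² + (-20)² + (22)²] = √1005 = 31.7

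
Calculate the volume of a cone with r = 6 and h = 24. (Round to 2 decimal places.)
Volume = (1/3) * pi * r² * h
Volume = (1/3) * pi * 6² * 24
Volume = (1/3) * pi * 36 * 24
Volume = (1/3) * pi * 864
Volume = 904.78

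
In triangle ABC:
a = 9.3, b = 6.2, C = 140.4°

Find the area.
Using A = ½ab·sin(C):
A = ½·9.3·6.2·sin(140.4°) = ½·57.66·0.637424 = 18.38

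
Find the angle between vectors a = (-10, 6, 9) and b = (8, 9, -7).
a·b = -89, |a|² = 217, |b|² = 194
cos θ = -89/√42098 ≈ -0.4338
θ ≈ 115.7°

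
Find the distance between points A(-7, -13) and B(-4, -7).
Using the distance formula: d = sqrt((x₂-x₁)² + (y₂-y₁)²)
dx = (-4) - (-7) = 3
dy = (-7) - (-13) = 6
d = sqrt(3² + 6²) = sqrt(9 + 36) = sqrt(45) = 6.71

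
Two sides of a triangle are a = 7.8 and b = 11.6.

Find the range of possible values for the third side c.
By the triangle inequality: |a - b| < c < a + b
|7.8 - 11.6| < c < 7.8 + 11.6
3.8 < c < 19.4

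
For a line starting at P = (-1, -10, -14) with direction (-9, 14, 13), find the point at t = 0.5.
P(0.5) = (-1 + (-9)(0.5), -10 + 14(0.5), -14 + 13(0.5)) = (-5.5, -3, -7.5)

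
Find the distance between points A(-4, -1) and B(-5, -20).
Using the distance formula: d = sqrt((x₂-x₁)² + (y₂-y₁)²)
dx = (-5) - (-4) = -1
dy = (-20) - (-1) = -19
d = sqrt((-1)² + (-19)²) = sqrt(1 + 361) = sqrt(362) = 19.03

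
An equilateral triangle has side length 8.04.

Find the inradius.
For an equilateral triangle, r = s/(2√3) where s is the side.
r = 8.04/(2√3) = 8.04/3.464102 = 2.321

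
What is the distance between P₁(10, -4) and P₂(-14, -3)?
Using the distance formula: d = sqrt((x₂-x₁)² + (y₂-y₁)²)
dx = (-14) - 10 = -24
dy = (-3) - (-4) = 1
d = sqrt((-24)² + 1²) = sqrt(576 + 1) = sqrt(577) = 24.02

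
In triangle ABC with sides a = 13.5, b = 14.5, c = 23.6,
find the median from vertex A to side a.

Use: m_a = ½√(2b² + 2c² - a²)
m_a = ½√(2·14.5² + 2·23.6² - 13.5²)
m_a = ½√(420.5 + 1113.92 - 182.25) = ½√1352.17 = 18.39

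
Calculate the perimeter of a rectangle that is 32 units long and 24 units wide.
Perimeter = 2 * (length + width)
Perimeter = 2 * (32 + 24)
Perimeter = 2 * 56
Perimeter = 112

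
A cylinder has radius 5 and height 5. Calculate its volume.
Volume = pi * r² * h
Volume = pi * 5² * 5
Volume = pi * 25 * 5
Volume = pi * 125
Volume = 392.70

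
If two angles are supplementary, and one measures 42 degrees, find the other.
Supplementary angles sum to 180 degrees.
Other angle = 180 - 42
Other angle = 138 degrees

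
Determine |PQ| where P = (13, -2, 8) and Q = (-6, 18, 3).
d = √[(-19)² + (20)² + (-5)²] = √786 = 28.04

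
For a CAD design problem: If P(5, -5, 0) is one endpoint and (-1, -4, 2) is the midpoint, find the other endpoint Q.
Q = (2×(-1) - 5, 2×(-4) - (-5), 2×2 - 0) = (-7, -3, 4)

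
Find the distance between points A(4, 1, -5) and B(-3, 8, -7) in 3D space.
d = √[(-7)² + (7)² + (-2)²] = √102 = 10.1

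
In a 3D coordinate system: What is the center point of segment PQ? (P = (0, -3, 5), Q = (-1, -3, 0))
Midpoint = ((0-1)/2, (-3-3)/2, (5+0)/2) = (-0.5, -3, 2.5)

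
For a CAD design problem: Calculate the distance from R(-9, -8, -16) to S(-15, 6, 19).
d = √[(-6)² + (14)² + (35)²] = √1457 = 38.17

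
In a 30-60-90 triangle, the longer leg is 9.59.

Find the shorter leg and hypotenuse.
In a 30-60-90 triangle, sides are in ratio 1 : √3 : 2.
Long leg = short leg·√3  →  short leg = 9.59/√3 = 5.537
Hypotenuse = 2·(short leg) = 2·9.59/√3 = 11.07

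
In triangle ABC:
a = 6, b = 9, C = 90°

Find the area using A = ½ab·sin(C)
A = ½·6·9·sin(90°) = ½·54·1.000000 = 27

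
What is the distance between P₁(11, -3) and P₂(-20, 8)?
Using the distance formula: d = sqrt((x₂-x₁)² + (y₂-y₁)²)
dx = (-20) - 11 = -31
dy = 8 - (-3) = 11
d = sqrt((-31)² + 11²) = sqrt(961 + 121) = sqrt(1082) = 32.89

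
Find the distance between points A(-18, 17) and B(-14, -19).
Using the distance formula: d = sqrt((x₂-x₁)² + (y₂-y₁)²)
dx = (-14) - (-18) = 4
dy = (-19) - 17 = -36
d = sqrt(4² + (-36)²) = sqrt(16 + 1296) = sqrt(1312) = 36.22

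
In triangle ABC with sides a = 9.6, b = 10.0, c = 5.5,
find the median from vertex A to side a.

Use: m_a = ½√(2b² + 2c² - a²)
m_a = ½√(2·10.0² + 2·5.5² - 9.6²)
m_a = ½√(200 + 60.5 - 92.16) = ½√168.34 = 6.487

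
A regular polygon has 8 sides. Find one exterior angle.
Exterior angle of a regular n-gon = 360/n
Exterior angle = 360/8
Exterior angle = 45 degrees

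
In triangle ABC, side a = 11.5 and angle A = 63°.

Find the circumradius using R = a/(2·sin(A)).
R = a/(2·sin(A)) = 11.5/(2·sin(63°))
R = 11.5/(2·0.891007) = 11.5/1.782013 = 6.453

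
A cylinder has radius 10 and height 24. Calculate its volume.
Volume = pi * r² * h
Volume = pi * 10² * 24
Volume = pi * 100 * 24
Volume = pi * 2400
Volume = 7539.82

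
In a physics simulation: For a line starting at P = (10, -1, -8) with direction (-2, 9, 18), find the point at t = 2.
P(2) = (10 + (-2)(2), -1 + 9(2), -8 + 18(2)) = (6, 17, 28)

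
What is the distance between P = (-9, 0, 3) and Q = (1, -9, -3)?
d = √[(10)² + (-9)² + (-6)²] = √217 = 14.73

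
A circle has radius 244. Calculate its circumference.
Circumference = 2 * pi * r
Circumference = 2 * pi * 244
Circumference = 1533.10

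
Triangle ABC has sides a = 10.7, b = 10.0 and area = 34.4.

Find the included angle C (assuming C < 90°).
Area = ½ab·sin(C)  →  sin(C) = 2·Area/(ab)
sin(C) = 2·34.4/(10.7·10.0) = 0.642991
C = arcsin(0.642991) = 40.02°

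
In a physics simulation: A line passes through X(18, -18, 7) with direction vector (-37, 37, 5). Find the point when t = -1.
P(-1) = (18 + (-37)(-1), -18 + 37(-1), 7 + 5(-1)) = (55, -55, 2)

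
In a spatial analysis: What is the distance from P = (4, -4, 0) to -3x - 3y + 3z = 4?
d = |(-3)(4) + (-3)(-4) + 3(0) - (4)| / √((-3)² + (-3)² + 3²) = 4/√27 = 0.7698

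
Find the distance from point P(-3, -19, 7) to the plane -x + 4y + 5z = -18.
d = |(-1)(-3) + 4(-19) + 5(7) - (-18)| / √((-1)² + 4² + 5²) = 20/√42 = 3.086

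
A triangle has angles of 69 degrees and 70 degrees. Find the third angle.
Sum of angles in a triangle = 180 degrees
Third angle = 180 - 69 - 70
Third angle = 41 degrees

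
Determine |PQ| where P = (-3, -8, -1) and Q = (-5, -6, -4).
d = √[(-2)² + (2)² + (-3)²] = √17 = 4.123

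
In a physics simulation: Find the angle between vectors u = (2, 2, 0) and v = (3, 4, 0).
u·v = 14, |u|² = 8, |v|² = 25
cos θ = 14/√200 ≈ 0.9899
θ ≈ 8.13°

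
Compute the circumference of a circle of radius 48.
Circumference = 2 * pi * r
Circumference = 2 * pi * 48
Circumference = 301.59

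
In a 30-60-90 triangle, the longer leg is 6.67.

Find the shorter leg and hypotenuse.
In a 30-60-90 triangle, sides are in ratio 1 : √3 : 2.
Long leg = short leg·√3  →  short leg = 6.67/√3 = 3.851
Hypotenuse = 2·(short leg) = 2·6.67/√3 = 7.702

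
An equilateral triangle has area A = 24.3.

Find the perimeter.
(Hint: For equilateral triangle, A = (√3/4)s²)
A = (√3/4)s²  →  s² = 4A/√3 = 4·24.3/√3 = 56.1184
s = 7.49122
Perimeter = 3s = 22.47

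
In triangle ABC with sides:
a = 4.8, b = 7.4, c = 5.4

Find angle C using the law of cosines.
cos(C) = (a² + b² - c²)/(2ab)
cos(C) = (4.8² + 7.4² - 5.4²)/(2·4.8·7.4) = 48.64/71.04 = 0.684685
C = arccos(0.684685) = 46.79°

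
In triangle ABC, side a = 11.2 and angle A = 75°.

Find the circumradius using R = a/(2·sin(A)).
R = a/(2·sin(A)) = 11.2/(2·sin(75°))
R = 11.2/(2·0.965926) = 11.2/1.931852 = 5.798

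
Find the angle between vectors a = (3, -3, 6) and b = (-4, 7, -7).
a·b = -75, |a|² = 54, |b|² = 114
cos θ = -75/√6156 ≈ -0.9559
θ ≈ 162.9°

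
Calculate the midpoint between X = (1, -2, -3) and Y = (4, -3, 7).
Midpoint = ((1+4)/2, (-2-3)/2, (-3+7)/2) = (2.5, -2.5, 2)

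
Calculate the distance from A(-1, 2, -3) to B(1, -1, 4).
d = √[(2)² + (-3)² + (7)²] = √62 = 7.874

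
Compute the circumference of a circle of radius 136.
Circumference = 2 * pi * r
Circumference = 2 * pi * 136
Circumference = 854.51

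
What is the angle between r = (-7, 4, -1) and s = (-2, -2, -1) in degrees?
r·s = 7, |r|² = 66, |s|² = 9
cos θ = 7/√594 ≈ 0.2872
θ ≈ 73.31°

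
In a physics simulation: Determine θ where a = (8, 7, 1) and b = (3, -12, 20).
a·b = -40, |a|² = 114, |b|² = 553
cos θ = -40/√63042 ≈ -0.1593
θ ≈ 99.17°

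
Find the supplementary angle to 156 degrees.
Supplementary angles sum to 180 degrees.
Other angle = 180 - 156
Other angle = 24 degrees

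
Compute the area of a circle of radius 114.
Area = pi * r²
Area = pi * 114²
Area = pi * 12996
Area = 40828.14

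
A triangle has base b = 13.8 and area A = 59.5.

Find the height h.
A = ½bh  →  h = 2A/b
h = 2·59.5/13.8 = 8.623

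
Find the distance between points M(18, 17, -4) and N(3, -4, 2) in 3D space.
d = √[(-15)² + (-21)² + (6)²] = √702 = 26.5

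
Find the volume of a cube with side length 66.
Volume = s³
Volume = 66³
Volume = 287496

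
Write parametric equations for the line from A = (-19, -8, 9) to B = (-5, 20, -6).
Direction vector d = B - A = (14, 28, -15)
x = -19 + 14t, y = -8 + 28t, z = 9 - 15t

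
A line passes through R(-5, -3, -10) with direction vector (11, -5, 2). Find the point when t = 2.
P(2) = (-5 + 11(2), -3 + (-5)(2), -10 + 2(2)) = (17, -13, -6)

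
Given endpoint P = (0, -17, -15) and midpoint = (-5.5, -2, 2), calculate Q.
Q = (2×(-5.5) - 0, 2×(-2) - (-17), 2×2 - (-15)) = (-11, 13, 19)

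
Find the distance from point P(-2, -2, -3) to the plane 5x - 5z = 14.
d = |5(-2) + 0(-2) + (-5)(-3) - (14)| / √(5² + 0² + (-5)²) = 9/√50 = 1.273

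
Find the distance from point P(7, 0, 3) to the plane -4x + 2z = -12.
d = |(-4)(7) + 0(0) + 2(3) - (-12)| / √((-4)² + 0² + 2²) = 10/√20 = 2.236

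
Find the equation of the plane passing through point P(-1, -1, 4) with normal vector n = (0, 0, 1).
d = n·P = (0)(-1) + (0)(-1) + (1)(4) = 4
Plane: z = 4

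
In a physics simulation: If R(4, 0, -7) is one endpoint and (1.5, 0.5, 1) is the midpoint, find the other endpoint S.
S = (2×1.5 - 4, 2×0.5 - 0, 2×1 - (-7)) = (-1, 1, 9)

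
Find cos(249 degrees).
cos(249 degrees) = -0.3584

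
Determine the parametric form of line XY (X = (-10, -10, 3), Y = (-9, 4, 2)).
Direction vector d = Y - X = (1, 14, -1)
x = -10 + t, y = -10 + 14t, z = 3 - t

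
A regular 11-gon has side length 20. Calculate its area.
For a regular 11-gon with side length s = 20:
Apothem a = s / (2*tan(pi/11)) = 20 / (2*tan(pi/11)) ≈ 34.0569
Perimeter P = 11 * 20 = 220
Area = (1/2) * P * a = (1/2) * 220 * 34.0569 = 3746.26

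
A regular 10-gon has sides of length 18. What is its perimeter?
Perimeter = number of sides * side length
Perimeter = 10 * 18
Perimeter = 180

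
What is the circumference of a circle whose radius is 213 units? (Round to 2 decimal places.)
Circumference = 2 * pi * r
Circumference = 2 * pi * 213
Circumference = 1338.32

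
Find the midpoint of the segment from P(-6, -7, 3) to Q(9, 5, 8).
Midpoint = ((-6+9)/2, (-7+5)/2, (3+8)/2) = (1.5, -1, 5.5)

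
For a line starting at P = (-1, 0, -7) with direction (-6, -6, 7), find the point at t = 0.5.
P(0.5) = (-1 + (-6)(0.5), 0 + (-6)(0.5), -7 + 7(0.5)) = (-4, -3, -3.5)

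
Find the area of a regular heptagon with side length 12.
For a regular 7-gon with side length s = 12:
Apothem a = s / (2*tan(pi/7)) = 12 / (2*tan(pi/7)) ≈ 12.4591
Perimeter P = 7 * 12 = 84
Area = (1/2) * P * a = (1/2) * 84 * 12.4591 = 523.28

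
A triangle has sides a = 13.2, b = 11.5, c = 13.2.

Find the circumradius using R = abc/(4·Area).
s = (a+b+c)/2 = 18.95
Area = √(s(s-a)(s-b)(s-c)) = √(18.95·5.75·7.45·5.75) = 68.3204
R = abc/(4·Area) = (13.2·11.5·13.2)/(4·68.3204) = 2003.76/273.2816 = 7.332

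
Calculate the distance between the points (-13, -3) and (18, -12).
Using the distance formula: d = sqrt((x₂-x₁)² + (y₂-y₁)²)
dx = 18 - (-13) = 31
dy = (-12) - (-3) = -9
d = sqrt(31² + (-9)²) = sqrt(961 + 81) = sqrt(1042) = 32.28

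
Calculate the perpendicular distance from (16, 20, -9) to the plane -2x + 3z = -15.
d = |(-2)(16) + 0(20) + 3(-9) - (-15)| / √((-2)² + 0² + 3²) = 44/√13 = 12.2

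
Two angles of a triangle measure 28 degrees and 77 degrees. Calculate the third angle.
Sum of angles in a triangle = 180 degrees
Third angle = 180 - 28 - 77
Third angle = 75 degrees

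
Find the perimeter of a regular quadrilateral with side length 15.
Perimeter = number of sides * side length
Perimeter = 4 * 15
Perimeter = 60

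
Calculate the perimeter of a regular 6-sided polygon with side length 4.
Perimeter = number of sides * side length
Perimeter = 6 * 4
Perimeter = 24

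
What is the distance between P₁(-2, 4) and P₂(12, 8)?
Using the distance formula: d = sqrt((x₂-x₁)² + (y₂-y₁)²)
dx = 12 - (-2) = 14
dy = 8 - 4 = 4
d = sqrt(14² + 4²) = sqrt(196 + 16) = sqrt(212) = 14.56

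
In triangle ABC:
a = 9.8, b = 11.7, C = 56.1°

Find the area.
Using A = ½ab·sin(C):
A = ½·9.8·11.7·sin(56.1°) = ½·114.66·0.830012 = 47.58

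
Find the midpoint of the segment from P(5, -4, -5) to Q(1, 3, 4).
Midpoint = ((5+1)/2, (-4+3)/2, (-5+4)/2) = (3, -0.5, -0.5)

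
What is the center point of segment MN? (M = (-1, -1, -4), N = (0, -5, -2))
Midpoint = ((-1+0)/2, (-1-5)/2, (-4-2)/2) = (-0.5, -3, -3)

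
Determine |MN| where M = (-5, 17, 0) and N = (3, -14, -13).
d = √[(8)² + (-31)² + (-13)²] = √1194 = 34.55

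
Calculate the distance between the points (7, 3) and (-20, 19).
Using the distance formula: d = sqrt((x₂-x₁)² + (y₂-y₁)²)
dx = (-20) - 7 = -27
dy = 19 - 3 = 16
d = sqrt((-27)² + 16²) = sqrt(729 + 256) = sqrt(985) = 31.38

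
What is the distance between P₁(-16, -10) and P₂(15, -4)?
Using the distance formula: d = sqrt((x₂-x₁)² + (y₂-y₁)²)
dx = 15 - (-16) = 31
dy = (-4) - (-10) = 6
d = sqrt(31² + 6²) = sqrt(961 + 36) = sqrt(997) = 31.58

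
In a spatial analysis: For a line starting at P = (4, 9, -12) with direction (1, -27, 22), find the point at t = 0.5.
P(0.5) = (4 + 1(0.5), 9 + (-27)(0.5), -12 + 22(0.5)) = (4.5, -4.5, -1)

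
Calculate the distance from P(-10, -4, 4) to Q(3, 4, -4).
d = √[(13)² + (8)² + (-8)²] = √297 = 17.23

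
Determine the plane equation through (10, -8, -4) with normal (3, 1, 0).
d = n·P = (3)(10) + (1)(-8) + (0)(-4) = 22
Plane: 3x + y = 22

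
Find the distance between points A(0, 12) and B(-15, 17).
Using the distance formula: d = sqrt((x₂-x₁)² + (y₂-y₁)²)
dx = (-15) - 0 = -15
dy = 17 - 12 = 5
d = sqrt((-15)² + 5²) = sqrt(225 + 25) = sqrt(250) = 15.81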